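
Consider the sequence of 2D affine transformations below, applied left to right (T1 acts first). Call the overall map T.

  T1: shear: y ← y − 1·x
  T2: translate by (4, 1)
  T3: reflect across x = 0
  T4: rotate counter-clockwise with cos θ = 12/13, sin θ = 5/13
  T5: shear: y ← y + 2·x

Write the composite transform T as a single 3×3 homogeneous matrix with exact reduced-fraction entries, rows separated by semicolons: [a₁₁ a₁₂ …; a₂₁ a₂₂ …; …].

T = [-7/13 -5/13 -53/13; -31/13 2/13 -114/13; 0 0 1]

T1 = [1 0 0; -1 1 0; 0 0 1]
T2·T1 = [1 0 4; -1 1 1; 0 0 1]
T3·…·T1 = [-1 0 -4; -1 1 1; 0 0 1]
T4·…·T1 = [-7/13 -5/13 -53/13; -17/13 12/13 -8/13; 0 0 1]
T5·…·T1 = [-7/13 -5/13 -53/13; -31/13 2/13 -114/13; 0 0 1]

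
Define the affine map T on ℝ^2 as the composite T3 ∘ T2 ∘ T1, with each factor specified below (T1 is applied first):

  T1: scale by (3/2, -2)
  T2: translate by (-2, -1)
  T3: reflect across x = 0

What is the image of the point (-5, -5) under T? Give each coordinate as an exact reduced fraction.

T1 scale by (3/2, -2): (-5, -5) → (-15/2, 10)
T2 translate by (-2, -1): (-15/2, 10) → (-19/2, 9)
T3 reflect across x = 0: (-19/2, 9) → (19/2, 9)

T(p) = (19/2, 9)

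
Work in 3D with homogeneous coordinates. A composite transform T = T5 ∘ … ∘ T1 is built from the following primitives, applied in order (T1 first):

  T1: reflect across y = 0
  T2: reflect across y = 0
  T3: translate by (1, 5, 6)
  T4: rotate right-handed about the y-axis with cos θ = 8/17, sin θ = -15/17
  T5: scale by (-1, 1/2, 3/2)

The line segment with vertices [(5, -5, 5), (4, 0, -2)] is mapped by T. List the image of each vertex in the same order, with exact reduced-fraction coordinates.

image vertices: (117/17, 0, 267/17), (20/17, 5/2, 321/34)

T1 reflect across y = 0: (5, -5, 5) → (5, 5, 5); (4, 0, -2) → (4, 0, -2)
T2 reflect across y = 0: (5, 5, 5) → (5, -5, 5); (4, 0, -2) → (4, 0, -2)
T3 translate by (1, 5, 6): (5, -5, 5) → (6, 0, 11); (4, 0, -2) → (5, 5, 4)
T4 rotate right-handed about the y-axis with cos θ = 8/17, sin θ = -15/17: (6, 0, 11) → (-117/17, 0, 178/17); (5, 5, 4) → (-20/17, 5, 107/17)
T5 scale by (-1, 1/2, 3/2): (-117/17, 0, 178/17) → (117/17, 0, 267/17); (-20/17, 5, 107/17) → (20/17, 5/2, 321/34)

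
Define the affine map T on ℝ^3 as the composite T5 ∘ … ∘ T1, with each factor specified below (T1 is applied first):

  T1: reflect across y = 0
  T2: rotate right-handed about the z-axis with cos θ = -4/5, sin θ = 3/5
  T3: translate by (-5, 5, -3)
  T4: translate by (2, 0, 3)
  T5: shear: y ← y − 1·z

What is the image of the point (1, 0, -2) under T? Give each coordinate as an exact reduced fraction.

T1 reflect across y = 0: (1, 0, -2) → (1, 0, -2)
T2 rotate right-handed about the z-axis with cos θ = -4/5, sin θ = 3/5: (1, 0, -2) → (-4/5, 3/5, -2)
T3 translate by (-5, 5, -3): (-4/5, 3/5, -2) → (-29/5, 28/5, -5)
T4 translate by (2, 0, 3): (-29/5, 28/5, -5) → (-19/5, 28/5, -2)
T5 shear: y ← y − 1·z: (-19/5, 28/5, -2) → (-19/5, 38/5, -2)

T(p) = (-19/5, 38/5, -2)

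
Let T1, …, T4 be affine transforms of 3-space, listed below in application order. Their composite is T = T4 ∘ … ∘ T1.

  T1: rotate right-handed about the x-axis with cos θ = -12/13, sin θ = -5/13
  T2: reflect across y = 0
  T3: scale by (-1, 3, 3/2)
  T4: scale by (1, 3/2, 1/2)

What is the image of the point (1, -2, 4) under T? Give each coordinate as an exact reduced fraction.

T1 rotate right-handed about the x-axis with cos θ = -12/13, sin θ = -5/13: (1, -2, 4) → (1, 44/13, -38/13)
T2 reflect across y = 0: (1, 44/13, -38/13) → (1, -44/13, -38/13)
T3 scale by (-1, 3, 3/2): (1, -44/13, -38/13) → (-1, -132/13, -57/13)
T4 scale by (1, 3/2, 1/2): (-1, -132/13, -57/13) → (-1, -198/13, -57/26)

T(p) = (-1, -198/13, -57/26)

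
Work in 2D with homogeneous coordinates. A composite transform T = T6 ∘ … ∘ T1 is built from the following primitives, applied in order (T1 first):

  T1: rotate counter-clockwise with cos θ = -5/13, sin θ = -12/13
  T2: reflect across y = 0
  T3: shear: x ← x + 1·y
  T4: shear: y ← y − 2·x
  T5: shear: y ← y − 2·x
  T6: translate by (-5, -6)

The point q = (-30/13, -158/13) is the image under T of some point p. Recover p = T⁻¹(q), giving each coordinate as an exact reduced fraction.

T1 = [-5/13 12/13 0; -12/13 -5/13 0; 0 0 1]
T2·T1 = [-5/13 12/13 0; 12/13 5/13 0; 0 0 1]
T3·…·T1 = [7/13 17/13 0; 12/13 5/13 0; 0 0 1]
T4·…·T1 = [7/13 17/13 0; -2/13 -29/13 0; 0 0 1]
T5·…·T1 = [7/13 17/13 0; -16/13 -63/13 0; 0 0 1]
T6·…·T1 = [7/13 17/13 -5; -16/13 -63/13 -6; 0 0 1]
det M = -1; M⁻¹ = [63/13 17/13 417/13; -16/13 -7/13 -122/13; 0 0 1]
M⁻¹ · (-30/13, -158/13)ᵀ = (5, 0)ᵀ

p = (5, 0)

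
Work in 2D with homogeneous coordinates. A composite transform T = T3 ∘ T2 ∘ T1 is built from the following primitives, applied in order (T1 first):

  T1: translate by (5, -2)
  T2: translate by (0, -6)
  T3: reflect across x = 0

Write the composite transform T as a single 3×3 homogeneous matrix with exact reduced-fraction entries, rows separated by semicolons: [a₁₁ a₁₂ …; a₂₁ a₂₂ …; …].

T = [-1 0 -5; 0 1 -8; 0 0 1]

T1 = [1 0 5; 0 1 -2; 0 0 1]
T2·T1 = [1 0 5; 0 1 -8; 0 0 1]
T3·…·T1 = [-1 0 -5; 0 1 -8; 0 0 1]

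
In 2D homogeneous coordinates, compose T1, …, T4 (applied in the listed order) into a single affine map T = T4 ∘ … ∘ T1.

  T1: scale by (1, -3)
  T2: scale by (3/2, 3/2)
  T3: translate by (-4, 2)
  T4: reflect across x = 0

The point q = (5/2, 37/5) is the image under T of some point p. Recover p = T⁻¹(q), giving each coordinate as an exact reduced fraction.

p = (1, -6/5)

T1 = [1 0 0; 0 -3 0; 0 0 1]
T2·T1 = [3/2 0 0; 0 -9/2 0; 0 0 1]
T3·…·T1 = [3/2 0 -4; 0 -9/2 2; 0 0 1]
T4·…·T1 = [-3/2 0 4; 0 -9/2 2; 0 0 1]
det M = 27/4; M⁻¹ = [-2/3 0 8/3; 0 -2/9 4/9; 0 0 1]
M⁻¹ · (5/2, 37/5)ᵀ = (1, -6/5)ᵀ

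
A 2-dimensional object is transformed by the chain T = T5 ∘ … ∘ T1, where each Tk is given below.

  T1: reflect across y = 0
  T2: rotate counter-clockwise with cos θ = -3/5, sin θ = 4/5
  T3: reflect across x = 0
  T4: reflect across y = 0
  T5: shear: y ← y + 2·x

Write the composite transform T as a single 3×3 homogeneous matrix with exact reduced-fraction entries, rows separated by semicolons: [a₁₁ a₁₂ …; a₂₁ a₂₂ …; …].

T = [3/5 -4/5 0; 2/5 -11/5 0; 0 0 1]

T1 = [1 0 0; 0 -1 0; 0 0 1]
T2·T1 = [-3/5 4/5 0; 4/5 3/5 0; 0 0 1]
T3·…·T1 = [3/5 -4/5 0; 4/5 3/5 0; 0 0 1]
T4·…·T1 = [3/5 -4/5 0; -4/5 -3/5 0; 0 0 1]
T5·…·T1 = [3/5 -4/5 0; 2/5 -11/5 0; 0 0 1]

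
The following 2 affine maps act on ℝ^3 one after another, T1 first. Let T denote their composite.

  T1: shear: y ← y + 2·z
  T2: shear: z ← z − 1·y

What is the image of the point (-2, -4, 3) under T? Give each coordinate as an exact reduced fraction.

T1 shear: y ← y + 2·z: (-2, -4, 3) → (-2, 2, 3)
T2 shear: z ← z − 1·y: (-2, 2, 3) → (-2, 2, 1)

T(p) = (-2, 2, 1)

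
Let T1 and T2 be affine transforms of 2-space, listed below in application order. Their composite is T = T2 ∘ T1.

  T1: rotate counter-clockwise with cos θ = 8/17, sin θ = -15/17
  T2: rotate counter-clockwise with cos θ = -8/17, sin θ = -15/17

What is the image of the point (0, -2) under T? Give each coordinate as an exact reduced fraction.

T1 rotate counter-clockwise with cos θ = 8/17, sin θ = -15/17: (0, -2) → (-30/17, -16/17)
T2 rotate counter-clockwise with cos θ = -8/17, sin θ = -15/17: (-30/17, -16/17) → (0, 2)

T(p) = (0, 2)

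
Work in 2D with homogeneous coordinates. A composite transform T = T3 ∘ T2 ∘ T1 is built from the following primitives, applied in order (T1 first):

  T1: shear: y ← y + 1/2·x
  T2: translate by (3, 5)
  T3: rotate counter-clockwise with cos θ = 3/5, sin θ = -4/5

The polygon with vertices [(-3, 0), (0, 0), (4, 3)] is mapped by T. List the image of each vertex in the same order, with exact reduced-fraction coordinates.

image vertices: (14/5, 21/10), (29/5, 3/5), (61/5, 2/5)

T1 shear: y ← y + 1/2·x: (-3, 0) → (-3, -3/2); (0, 0) → (0, 0); (4, 3) → (4, 5)
T2 translate by (3, 5): (-3, -3/2) → (0, 7/2); (0, 0) → (3, 5); (4, 5) → (7, 10)
T3 rotate counter-clockwise with cos θ = 3/5, sin θ = -4/5: (0, 7/2) → (14/5, 21/10); (3, 5) → (29/5, 3/5); (7, 10) → (61/5, 2/5)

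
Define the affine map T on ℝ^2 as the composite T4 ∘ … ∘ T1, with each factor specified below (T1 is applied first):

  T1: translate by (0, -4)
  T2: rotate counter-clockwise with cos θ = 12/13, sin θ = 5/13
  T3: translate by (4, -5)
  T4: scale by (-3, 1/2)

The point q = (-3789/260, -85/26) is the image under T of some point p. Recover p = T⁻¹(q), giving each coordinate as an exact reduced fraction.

p = (1/5, 9/4)

T1 = [1 0 0; 0 1 -4; 0 0 1]
T2·T1 = [12/13 -5/13 20/13; 5/13 12/13 -48/13; 0 0 1]
T3·…·T1 = [12/13 -5/13 72/13; 5/13 12/13 -113/13; 0 0 1]
T4·…·T1 = [-36/13 15/13 -216/13; 5/26 6/13 -113/26; 0 0 1]
det M = -3/2; M⁻¹ = [-4/13 10/13 -23/13; 5/39 24/13 132/13; 0 0 1]
M⁻¹ · (-3789/260, -85/26)ᵀ = (1/5, 9/4)ᵀ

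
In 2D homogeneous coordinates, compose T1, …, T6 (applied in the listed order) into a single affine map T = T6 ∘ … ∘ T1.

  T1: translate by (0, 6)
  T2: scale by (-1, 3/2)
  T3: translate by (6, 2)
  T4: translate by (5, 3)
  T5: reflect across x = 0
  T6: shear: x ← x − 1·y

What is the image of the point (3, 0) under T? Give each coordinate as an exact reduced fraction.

T(p) = (-22, 14)

T1 translate by (0, 6): (3, 0) → (3, 6)
T2 scale by (-1, 3/2): (3, 6) → (-3, 9)
T3 translate by (6, 2): (-3, 9) → (3, 11)
T4 translate by (5, 3): (3, 11) → (8, 14)
T5 reflect across x = 0: (8, 14) → (-8, 14)
T6 shear: x ← x − 1·y: (-8, 14) → (-22, 14)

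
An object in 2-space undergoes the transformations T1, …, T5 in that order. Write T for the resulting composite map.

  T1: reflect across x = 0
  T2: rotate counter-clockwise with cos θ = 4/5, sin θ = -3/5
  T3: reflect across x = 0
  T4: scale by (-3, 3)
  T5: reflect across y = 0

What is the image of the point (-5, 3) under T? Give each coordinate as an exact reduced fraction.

T(p) = (87/5, 9/5)

T1 reflect across x = 0: (-5, 3) → (5, 3)
T2 rotate counter-clockwise with cos θ = 4/5, sin θ = -3/5: (5, 3) → (29/5, -3/5)
T3 reflect across x = 0: (29/5, -3/5) → (-29/5, -3/5)
T4 scale by (-3, 3): (-29/5, -3/5) → (87/5, -9/5)
T5 reflect across y = 0: (87/5, -9/5) → (87/5, 9/5)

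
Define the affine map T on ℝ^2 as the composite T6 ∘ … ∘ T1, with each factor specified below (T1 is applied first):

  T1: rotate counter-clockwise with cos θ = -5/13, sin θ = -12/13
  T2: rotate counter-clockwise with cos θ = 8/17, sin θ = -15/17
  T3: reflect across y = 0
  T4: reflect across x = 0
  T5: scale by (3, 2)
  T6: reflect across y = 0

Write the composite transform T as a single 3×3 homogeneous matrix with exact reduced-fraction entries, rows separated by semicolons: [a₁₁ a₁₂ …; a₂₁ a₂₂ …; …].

T = [660/221 -63/221 0; -42/221 -440/221 0; 0 0 1]

T1 = [-5/13 12/13 0; -12/13 -5/13 0; 0 0 1]
T2·T1 = [-220/221 21/221 0; -21/221 -220/221 0; 0 0 1]
T3·…·T1 = [-220/221 21/221 0; 21/221 220/221 0; 0 0 1]
T4·…·T1 = [220/221 -21/221 0; 21/221 220/221 0; 0 0 1]
T5·…·T1 = [660/221 -63/221 0; 42/221 440/221 0; 0 0 1]
T6·…·T1 = [660/221 -63/221 0; -42/221 -440/221 0; 0 0 1]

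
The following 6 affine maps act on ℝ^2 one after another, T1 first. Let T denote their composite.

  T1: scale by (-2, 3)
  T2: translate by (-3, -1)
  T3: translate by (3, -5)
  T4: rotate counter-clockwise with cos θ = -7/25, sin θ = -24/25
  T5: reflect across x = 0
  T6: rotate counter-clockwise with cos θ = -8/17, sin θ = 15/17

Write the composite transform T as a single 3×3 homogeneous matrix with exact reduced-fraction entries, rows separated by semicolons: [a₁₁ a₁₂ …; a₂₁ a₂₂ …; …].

T = [-608/425 891/425 -1782/425; -594/425 -912/425 1824/425; 0 0 1]

T1 = [-2 0 0; 0 3 0; 0 0 1]
T2·T1 = [-2 0 -3; 0 3 -1; 0 0 1]
T3·…·T1 = [-2 0 0; 0 3 -6; 0 0 1]
T4·…·T1 = [14/25 72/25 -144/25; 48/25 -21/25 42/25; 0 0 1]
T5·…·T1 = [-14/25 -72/25 144/25; 48/25 -21/25 42/25; 0 0 1]
T6·…·T1 = [-608/425 891/425 -1782/425; -594/425 -912/425 1824/425; 0 0 1]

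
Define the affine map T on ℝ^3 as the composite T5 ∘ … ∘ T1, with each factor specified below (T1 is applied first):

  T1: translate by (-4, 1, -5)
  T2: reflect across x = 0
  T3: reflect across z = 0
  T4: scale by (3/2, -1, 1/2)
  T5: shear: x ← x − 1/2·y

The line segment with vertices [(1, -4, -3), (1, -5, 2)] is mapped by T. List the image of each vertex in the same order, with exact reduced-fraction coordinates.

image vertices: (3, 3, 4), (5/2, 4, 3/2)

T1 translate by (-4, 1, -5): (1, -4, -3) → (-3, -3, -8); (1, -5, 2) → (-3, -4, -3)
T2 reflect across x = 0: (-3, -3, -8) → (3, -3, -8); (-3, -4, -3) → (3, -4, -3)
T3 reflect across z = 0: (3, -3, -8) → (3, -3, 8); (3, -4, -3) → (3, -4, 3)
T4 scale by (3/2, -1, 1/2): (3, -3, 8) → (9/2, 3, 4); (3, -4, 3) → (9/2, 4, 3/2)
T5 shear: x ← x − 1/2·y: (9/2, 3, 4) → (3, 3, 4); (9/2, 4, 3/2) → (5/2, 4, 3/2)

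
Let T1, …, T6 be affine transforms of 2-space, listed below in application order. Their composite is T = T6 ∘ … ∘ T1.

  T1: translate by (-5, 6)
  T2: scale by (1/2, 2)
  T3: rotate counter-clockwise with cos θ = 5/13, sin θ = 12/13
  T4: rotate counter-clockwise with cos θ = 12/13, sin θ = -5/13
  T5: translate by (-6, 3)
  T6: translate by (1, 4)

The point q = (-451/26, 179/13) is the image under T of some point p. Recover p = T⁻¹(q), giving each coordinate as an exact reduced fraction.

p = (-3, 3/4)

T1 = [1 0 -5; 0 1 6; 0 0 1]
T2·T1 = [1/2 0 -5/2; 0 2 12; 0 0 1]
T3·…·T1 = [5/26 -24/13 -313/26; 6/13 10/13 30/13; 0 0 1]
T4·…·T1 = [60/169 -238/169 -1728/169; 119/338 240/169 2285/338; 0 0 1]
T5·…·T1 = [60/169 -238/169 -2742/169; 119/338 240/169 3299/338; 0 0 1]
T6·…·T1 = [60/169 -238/169 -2573/169; 119/338 240/169 4651/338; 0 0 1]
det M = 1; M⁻¹ = [240/169 238/169 379/169; -119/338 60/169 -3463/338; 0 0 1]
M⁻¹ · (-451/26, 179/13)ᵀ = (-3, 3/4)ᵀ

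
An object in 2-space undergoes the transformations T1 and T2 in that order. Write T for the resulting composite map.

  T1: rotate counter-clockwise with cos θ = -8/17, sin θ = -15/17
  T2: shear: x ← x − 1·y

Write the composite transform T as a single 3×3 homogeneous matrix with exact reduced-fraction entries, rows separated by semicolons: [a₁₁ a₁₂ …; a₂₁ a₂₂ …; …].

T1 = [-8/17 15/17 0; -15/17 -8/17 0; 0 0 1]
T2·T1 = [7/17 23/17 0; -15/17 -8/17 0; 0 0 1]

T = [7/17 23/17 0; -15/17 -8/17 0; 0 0 1]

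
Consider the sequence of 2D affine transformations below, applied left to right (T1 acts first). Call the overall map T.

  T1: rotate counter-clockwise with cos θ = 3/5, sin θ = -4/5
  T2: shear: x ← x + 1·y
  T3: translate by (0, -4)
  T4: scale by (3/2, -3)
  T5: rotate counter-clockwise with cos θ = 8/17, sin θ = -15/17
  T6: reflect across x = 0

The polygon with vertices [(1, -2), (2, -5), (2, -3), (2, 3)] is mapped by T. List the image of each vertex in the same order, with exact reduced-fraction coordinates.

image vertices: (-234/17, 423/34), (-1491/85, 3729/170), (-1389/85, 2811/170), (-1083/85, 57/170)

T1 rotate counter-clockwise with cos θ = 3/5, sin θ = -4/5: (1, -2) → (-1, -2); (2, -5) → (-14/5, -23/5); (2, -3) → (-6/5, -17/5); (2, 3) → (18/5, 1/5)
T2 shear: x ← x + 1·y: (-1, -2) → (-3, -2); (-14/5, -23/5) → (-37/5, -23/5); (-6/5, -17/5) → (-23/5, -17/5); (18/5, 1/5) → (19/5, 1/5)
T3 translate by (0, -4): (-3, -2) → (-3, -6); (-37/5, -23/5) → (-37/5, -43/5); (-23/5, -17/5) → (-23/5, -37/5); (19/5, 1/5) → (19/5, -19/5)
T4 scale by (3/2, -3): (-3, -6) → (-9/2, 18); (-37/5, -43/5) → (-111/10, 129/5); (-23/5, -37/5) → (-69/10, 111/5); (19/5, -19/5) → (57/10, 57/5)
T5 rotate counter-clockwise with cos θ = 8/17, sin θ = -15/17: (-9/2, 18) → (234/17, 423/34); (-111/10, 129/5) → (1491/85, 3729/170); (-69/10, 111/5) → (1389/85, 2811/170); (57/10, 57/5) → (1083/85, 57/170)
T6 reflect across x = 0: (234/17, 423/34) → (-234/17, 423/34); (1491/85, 3729/170) → (-1491/85, 3729/170); (1389/85, 2811/170) → (-1389/85, 2811/170); (1083/85, 57/170) → (-1083/85, 57/170)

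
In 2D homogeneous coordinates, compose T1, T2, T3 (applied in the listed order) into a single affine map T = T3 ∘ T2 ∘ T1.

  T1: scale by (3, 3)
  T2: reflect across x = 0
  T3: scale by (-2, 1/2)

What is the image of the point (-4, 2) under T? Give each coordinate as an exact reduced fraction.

T1 scale by (3, 3): (-4, 2) → (-12, 6)
T2 reflect across x = 0: (-12, 6) → (12, 6)
T3 scale by (-2, 1/2): (12, 6) → (-24, 3)

T(p) = (-24, 3)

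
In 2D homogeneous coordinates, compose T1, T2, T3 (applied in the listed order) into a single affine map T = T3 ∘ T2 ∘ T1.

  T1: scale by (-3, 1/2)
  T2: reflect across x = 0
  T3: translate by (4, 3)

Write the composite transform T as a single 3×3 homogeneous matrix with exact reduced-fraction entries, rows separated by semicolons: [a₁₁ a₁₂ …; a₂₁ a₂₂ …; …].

T = [3 0 4; 0 1/2 3; 0 0 1]

T1 = [-3 0 0; 0 1/2 0; 0 0 1]
T2·T1 = [3 0 0; 0 1/2 0; 0 0 1]
T3·…·T1 = [3 0 4; 0 1/2 3; 0 0 1]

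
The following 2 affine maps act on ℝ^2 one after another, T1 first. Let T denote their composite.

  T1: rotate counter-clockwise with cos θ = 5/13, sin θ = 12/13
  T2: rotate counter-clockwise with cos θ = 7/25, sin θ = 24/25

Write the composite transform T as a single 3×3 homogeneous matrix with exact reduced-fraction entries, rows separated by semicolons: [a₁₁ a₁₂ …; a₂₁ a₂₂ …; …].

T = [-253/325 -204/325 0; 204/325 -253/325 0; 0 0 1]

T1 = [5/13 -12/13 0; 12/13 5/13 0; 0 0 1]
T2·T1 = [-253/325 -204/325 0; 204/325 -253/325 0; 0 0 1]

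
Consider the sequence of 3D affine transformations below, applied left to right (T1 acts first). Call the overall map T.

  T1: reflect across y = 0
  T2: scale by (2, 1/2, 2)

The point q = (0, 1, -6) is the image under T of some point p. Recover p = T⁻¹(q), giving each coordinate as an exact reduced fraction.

p = (0, -2, -3)

T1 = [1 0 0 0; 0 -1 0 0; 0 0 1 0; 0 0 0 1]
T2·T1 = [2 0 0 0; 0 -1/2 0 0; 0 0 2 0; 0 0 0 1]
det M = -2; M⁻¹ = [1/2 0 0 0; 0 -2 0 0; 0 0 1/2 0; 0 0 0 1]
M⁻¹ · (0, 1, -6)ᵀ = (0, -2, -3)ᵀ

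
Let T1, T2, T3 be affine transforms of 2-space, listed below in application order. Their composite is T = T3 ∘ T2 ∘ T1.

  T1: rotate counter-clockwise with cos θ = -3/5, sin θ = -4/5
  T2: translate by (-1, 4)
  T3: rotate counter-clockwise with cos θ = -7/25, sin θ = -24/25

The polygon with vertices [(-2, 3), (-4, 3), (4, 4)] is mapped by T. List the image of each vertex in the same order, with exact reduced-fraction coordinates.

image vertices: (73/25, -89/25), (103/25, -129/25), (-37/25, 16/25)

T1 rotate counter-clockwise with cos θ = -3/5, sin θ = -4/5: (-2, 3) → (18/5, -1/5); (-4, 3) → (24/5, 7/5); (4, 4) → (4/5, -28/5)
T2 translate by (-1, 4): (18/5, -1/5) → (13/5, 19/5); (24/5, 7/5) → (19/5, 27/5); (4/5, -28/5) → (-1/5, -8/5)
T3 rotate counter-clockwise with cos θ = -7/25, sin θ = -24/25: (13/5, 19/5) → (73/25, -89/25); (19/5, 27/5) → (103/25, -129/25); (-1/5, -8/5) → (-37/25, 16/25)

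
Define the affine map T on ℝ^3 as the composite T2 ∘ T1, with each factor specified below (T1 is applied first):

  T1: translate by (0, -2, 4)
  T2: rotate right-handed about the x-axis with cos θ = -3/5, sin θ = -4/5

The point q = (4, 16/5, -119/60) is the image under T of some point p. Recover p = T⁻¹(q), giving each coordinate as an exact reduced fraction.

p = (4, 5/3, -1/4)

T1 = [1 0 0 0; 0 1 0 -2; 0 0 1 4; 0 0 0 1]
T2·T1 = [1 0 0 0; 0 -3/5 4/5 22/5; 0 -4/5 -3/5 -4/5; 0 0 0 1]
det M = 1; M⁻¹ = [1 0 0 0; 0 -3/5 -4/5 2; 0 4/5 -3/5 -4; 0 0 0 1]
M⁻¹ · (4, 16/5, -119/60)ᵀ = (4, 5/3, -1/4)ᵀ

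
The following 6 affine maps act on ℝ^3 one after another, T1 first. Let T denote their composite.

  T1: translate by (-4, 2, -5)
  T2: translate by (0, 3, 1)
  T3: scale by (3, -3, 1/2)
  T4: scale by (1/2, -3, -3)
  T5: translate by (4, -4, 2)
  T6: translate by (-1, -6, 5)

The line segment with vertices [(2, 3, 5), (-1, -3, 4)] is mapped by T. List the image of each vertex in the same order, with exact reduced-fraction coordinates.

image vertices: (0, 62, 11/2), (-9/2, 8, 7)

T1 translate by (-4, 2, -5): (2, 3, 5) → (-2, 5, 0); (-1, -3, 4) → (-5, -1, -1)
T2 translate by (0, 3, 1): (-2, 5, 0) → (-2, 8, 1); (-5, -1, -1) → (-5, 2, 0)
T3 scale by (3, -3, 1/2): (-2, 8, 1) → (-6, -24, 1/2); (-5, 2, 0) → (-15, -6, 0)
T4 scale by (1/2, -3, -3): (-6, -24, 1/2) → (-3, 72, -3/2); (-15, -6, 0) → (-15/2, 18, 0)
T5 translate by (4, -4, 2): (-3, 72, -3/2) → (1, 68, 1/2); (-15/2, 18, 0) → (-7/2, 14, 2)
T6 translate by (-1, -6, 5): (1, 68, 1/2) → (0, 62, 11/2); (-7/2, 14, 2) → (-9/2, 8, 7)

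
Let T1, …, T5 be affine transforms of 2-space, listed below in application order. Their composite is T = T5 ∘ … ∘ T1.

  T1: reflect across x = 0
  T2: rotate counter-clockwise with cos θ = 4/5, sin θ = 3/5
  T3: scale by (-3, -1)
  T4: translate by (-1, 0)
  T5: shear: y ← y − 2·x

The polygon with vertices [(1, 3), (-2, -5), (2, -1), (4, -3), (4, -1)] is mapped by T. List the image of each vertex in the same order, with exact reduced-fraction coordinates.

T1 reflect across x = 0: (1, 3) → (-1, 3); (-2, -5) → (2, -5); (2, -1) → (-2, -1); (4, -3) → (-4, -3); (4, -1) → (-4, -1)
T2 rotate counter-clockwise with cos θ = 4/5, sin θ = 3/5: (-1, 3) → (-13/5, 9/5); (2, -5) → (23/5, -14/5); (-2, -1) → (-1, -2); (-4, -3) → (-7/5, -24/5); (-4, -1) → (-13/5, -16/5)
T3 scale by (-3, -1): (-13/5, 9/5) → (39/5, -9/5); (23/5, -14/5) → (-69/5, 14/5); (-1, -2) → (3, 2); (-7/5, -24/5) → (21/5, 24/5); (-13/5, -16/5) → (39/5, 16/5)
T4 translate by (-1, 0): (39/5, -9/5) → (34/5, -9/5); (-69/5, 14/5) → (-74/5, 14/5); (3, 2) → (2, 2); (21/5, 24/5) → (16/5, 24/5); (39/5, 16/5) → (34/5, 16/5)
T5 shear: y ← y − 2·x: (34/5, -9/5) → (34/5, -77/5); (-74/5, 14/5) → (-74/5, 162/5); (2, 2) → (2, -2); (16/5, 24/5) → (16/5, -8/5); (34/5, 16/5) → (34/5, -52/5)

image vertices: (34/5, -77/5), (-74/5, 162/5), (2, -2), (16/5, -8/5), (34/5, -52/5)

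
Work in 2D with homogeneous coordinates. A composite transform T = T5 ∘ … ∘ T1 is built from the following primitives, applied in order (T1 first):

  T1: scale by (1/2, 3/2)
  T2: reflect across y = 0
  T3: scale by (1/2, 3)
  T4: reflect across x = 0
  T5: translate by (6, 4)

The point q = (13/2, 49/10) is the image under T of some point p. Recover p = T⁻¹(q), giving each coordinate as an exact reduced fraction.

T1 = [1/2 0 0; 0 3/2 0; 0 0 1]
T2·T1 = [1/2 0 0; 0 -3/2 0; 0 0 1]
T3·…·T1 = [1/4 0 0; 0 -9/2 0; 0 0 1]
T4·…·T1 = [-1/4 0 0; 0 -9/2 0; 0 0 1]
T5·…·T1 = [-1/4 0 6; 0 -9/2 4; 0 0 1]
det M = 9/8; M⁻¹ = [-4 0 24; 0 -2/9 8/9; 0 0 1]
M⁻¹ · (13/2, 49/10)ᵀ = (-2, -1/5)ᵀ

p = (-2, -1/5)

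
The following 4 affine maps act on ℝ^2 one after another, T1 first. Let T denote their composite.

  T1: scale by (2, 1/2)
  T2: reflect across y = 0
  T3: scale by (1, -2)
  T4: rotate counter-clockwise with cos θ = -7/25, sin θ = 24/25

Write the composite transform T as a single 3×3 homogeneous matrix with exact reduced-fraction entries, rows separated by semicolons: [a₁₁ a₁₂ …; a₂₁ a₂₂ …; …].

T = [-14/25 -24/25 0; 48/25 -7/25 0; 0 0 1]

T1 = [2 0 0; 0 1/2 0; 0 0 1]
T2·T1 = [2 0 0; 0 -1/2 0; 0 0 1]
T3·…·T1 = [2 0 0; 0 1 0; 0 0 1]
T4·…·T1 = [-14/25 -24/25 0; 48/25 -7/25 0; 0 0 1]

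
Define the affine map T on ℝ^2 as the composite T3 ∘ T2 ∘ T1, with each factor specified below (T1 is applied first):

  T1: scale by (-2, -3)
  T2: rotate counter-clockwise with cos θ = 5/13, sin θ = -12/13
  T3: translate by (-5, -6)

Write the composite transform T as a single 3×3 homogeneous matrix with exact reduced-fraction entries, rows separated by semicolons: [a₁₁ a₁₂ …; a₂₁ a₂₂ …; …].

T1 = [-2 0 0; 0 -3 0; 0 0 1]
T2·T1 = [-10/13 -36/13 0; 24/13 -15/13 0; 0 0 1]
T3·…·T1 = [-10/13 -36/13 -5; 24/13 -15/13 -6; 0 0 1]

T = [-10/13 -36/13 -5; 24/13 -15/13 -6; 0 0 1]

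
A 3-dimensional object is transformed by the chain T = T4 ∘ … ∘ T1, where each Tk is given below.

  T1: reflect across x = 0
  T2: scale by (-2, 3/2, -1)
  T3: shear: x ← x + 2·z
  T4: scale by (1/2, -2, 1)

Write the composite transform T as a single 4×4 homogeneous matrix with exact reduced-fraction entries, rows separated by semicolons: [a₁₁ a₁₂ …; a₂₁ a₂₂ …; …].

T1 = [-1 0 0 0; 0 1 0 0; 0 0 1 0; 0 0 0 1]
T2·T1 = [2 0 0 0; 0 3/2 0 0; 0 0 -1 0; 0 0 0 1]
T3·…·T1 = [2 0 -2 0; 0 3/2 0 0; 0 0 -1 0; 0 0 0 1]
T4·…·T1 = [1 0 -1 0; 0 -3 0 0; 0 0 -1 0; 0 0 0 1]

T = [1 0 -1 0; 0 -3 0 0; 0 0 -1 0; 0 0 0 1]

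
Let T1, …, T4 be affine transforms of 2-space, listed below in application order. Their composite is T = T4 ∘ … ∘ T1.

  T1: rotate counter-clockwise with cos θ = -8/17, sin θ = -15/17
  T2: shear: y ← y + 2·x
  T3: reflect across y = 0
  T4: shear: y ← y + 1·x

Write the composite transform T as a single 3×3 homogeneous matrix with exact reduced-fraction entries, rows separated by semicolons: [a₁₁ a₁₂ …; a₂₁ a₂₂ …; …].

T = [-8/17 15/17 0; 23/17 -7/17 0; 0 0 1]

T1 = [-8/17 15/17 0; -15/17 -8/17 0; 0 0 1]
T2·T1 = [-8/17 15/17 0; -31/17 22/17 0; 0 0 1]
T3·…·T1 = [-8/17 15/17 0; 31/17 -22/17 0; 0 0 1]
T4·…·T1 = [-8/17 15/17 0; 23/17 -7/17 0; 0 0 1]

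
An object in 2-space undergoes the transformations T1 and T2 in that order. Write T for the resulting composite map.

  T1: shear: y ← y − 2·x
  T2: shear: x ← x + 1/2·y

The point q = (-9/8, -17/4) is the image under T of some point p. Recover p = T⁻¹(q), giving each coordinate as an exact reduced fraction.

p = (1, -9/4)

T1 = [1 0 0; -2 1 0; 0 0 1]
T2·T1 = [0 1/2 0; -2 1 0; 0 0 1]
det M = 1; M⁻¹ = [1 -1/2 0; 2 0 0; 0 0 1]
M⁻¹ · (-9/8, -17/4)ᵀ = (1, -9/4)ᵀ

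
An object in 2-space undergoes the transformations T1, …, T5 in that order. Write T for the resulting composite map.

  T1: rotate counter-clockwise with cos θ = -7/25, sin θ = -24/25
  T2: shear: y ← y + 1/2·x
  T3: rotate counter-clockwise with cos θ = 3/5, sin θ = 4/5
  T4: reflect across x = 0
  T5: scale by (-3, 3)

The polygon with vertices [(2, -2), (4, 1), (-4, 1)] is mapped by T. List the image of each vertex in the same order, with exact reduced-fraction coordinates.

image vertices: (222/125, -1329/125), (1224/125, -993/125), (-912/125, 1659/125)

T1 rotate counter-clockwise with cos θ = -7/25, sin θ = -24/25: (2, -2) → (-62/25, -34/25); (4, 1) → (-4/25, -103/25); (-4, 1) → (52/25, 89/25)
T2 shear: y ← y + 1/2·x: (-62/25, -34/25) → (-62/25, -13/5); (-4/25, -103/25) → (-4/25, -21/5); (52/25, 89/25) → (52/25, 23/5)
T3 rotate counter-clockwise with cos θ = 3/5, sin θ = 4/5: (-62/25, -13/5) → (74/125, -443/125); (-4/25, -21/5) → (408/125, -331/125); (52/25, 23/5) → (-304/125, 553/125)
T4 reflect across x = 0: (74/125, -443/125) → (-74/125, -443/125); (408/125, -331/125) → (-408/125, -331/125); (-304/125, 553/125) → (304/125, 553/125)
T5 scale by (-3, 3): (-74/125, -443/125) → (222/125, -1329/125); (-408/125, -331/125) → (1224/125, -993/125); (304/125, 553/125) → (-912/125, 1659/125)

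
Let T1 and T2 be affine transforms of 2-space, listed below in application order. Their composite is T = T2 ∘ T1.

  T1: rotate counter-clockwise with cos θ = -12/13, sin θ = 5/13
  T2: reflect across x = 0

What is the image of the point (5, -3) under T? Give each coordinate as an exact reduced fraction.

T(p) = (45/13, 61/13)

T1 rotate counter-clockwise with cos θ = -12/13, sin θ = 5/13: (5, -3) → (-45/13, 61/13)
T2 reflect across x = 0: (-45/13, 61/13) → (45/13, 61/13)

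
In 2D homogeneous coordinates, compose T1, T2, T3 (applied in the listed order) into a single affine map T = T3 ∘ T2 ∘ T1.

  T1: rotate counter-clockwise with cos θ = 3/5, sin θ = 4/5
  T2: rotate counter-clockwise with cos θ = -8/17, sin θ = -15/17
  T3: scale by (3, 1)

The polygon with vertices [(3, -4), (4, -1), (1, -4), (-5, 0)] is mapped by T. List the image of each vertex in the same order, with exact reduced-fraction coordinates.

T1 rotate counter-clockwise with cos θ = 3/5, sin θ = 4/5: (3, -4) → (5, 0); (4, -1) → (16/5, 13/5); (1, -4) → (19/5, -8/5); (-5, 0) → (-3, -4)
T2 rotate counter-clockwise with cos θ = -8/17, sin θ = -15/17: (5, 0) → (-40/17, -75/17); (16/5, 13/5) → (67/85, -344/85); (19/5, -8/5) → (-16/5, -13/5); (-3, -4) → (-36/17, 77/17)
T3 scale by (3, 1): (-40/17, -75/17) → (-120/17, -75/17); (67/85, -344/85) → (201/85, -344/85); (-16/5, -13/5) → (-48/5, -13/5); (-36/17, 77/17) → (-108/17, 77/17)

image vertices: (-120/17, -75/17), (201/85, -344/85), (-48/5, -13/5), (-108/17, 77/17)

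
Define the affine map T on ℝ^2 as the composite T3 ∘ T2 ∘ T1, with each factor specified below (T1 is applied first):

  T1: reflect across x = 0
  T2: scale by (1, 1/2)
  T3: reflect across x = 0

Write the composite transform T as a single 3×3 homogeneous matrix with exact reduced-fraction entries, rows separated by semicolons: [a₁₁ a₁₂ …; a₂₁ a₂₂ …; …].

T = [1 0 0; 0 1/2 0; 0 0 1]

T1 = [-1 0 0; 0 1 0; 0 0 1]
T2·T1 = [-1 0 0; 0 1/2 0; 0 0 1]
T3·…·T1 = [1 0 0; 0 1/2 0; 0 0 1]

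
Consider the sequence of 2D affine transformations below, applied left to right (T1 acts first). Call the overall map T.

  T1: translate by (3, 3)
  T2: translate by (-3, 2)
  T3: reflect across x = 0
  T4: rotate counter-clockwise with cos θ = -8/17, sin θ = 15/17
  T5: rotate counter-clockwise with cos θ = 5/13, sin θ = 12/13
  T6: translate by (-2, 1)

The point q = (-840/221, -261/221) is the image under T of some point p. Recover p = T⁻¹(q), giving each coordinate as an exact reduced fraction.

T1 = [1 0 3; 0 1 3; 0 0 1]
T2·T1 = [1 0 0; 0 1 5; 0 0 1]
T3·…·T1 = [-1 0 0; 0 1 5; 0 0 1]
T4·…·T1 = [8/17 -15/17 -75/17; -15/17 -8/17 -40/17; 0 0 1]
T5·…·T1 = [220/221 21/221 105/221; 21/221 -220/221 -1100/221; 0 0 1]
T6·…·T1 = [220/221 21/221 -337/221; 21/221 -220/221 -879/221; 0 0 1]
det M = -1; M⁻¹ = [220/221 21/221 419/221; 21/221 -220/221 -843/221; 0 0 1]
M⁻¹ · (-840/221, -261/221)ᵀ = (-2, -3)ᵀ

p = (-2, -3)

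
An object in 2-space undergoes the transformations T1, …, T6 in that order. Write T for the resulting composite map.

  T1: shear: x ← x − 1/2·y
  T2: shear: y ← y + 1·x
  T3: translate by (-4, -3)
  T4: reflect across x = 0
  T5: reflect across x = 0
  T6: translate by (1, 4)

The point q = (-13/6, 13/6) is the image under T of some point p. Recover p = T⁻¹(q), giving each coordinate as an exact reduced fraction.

p = (1, 1/3)

T1 = [1 -1/2 0; 0 1 0; 0 0 1]
T2·T1 = [1 -1/2 0; 1 1/2 0; 0 0 1]
T3·…·T1 = [1 -1/2 -4; 1 1/2 -3; 0 0 1]
T4·…·T1 = [-1 1/2 4; 1 1/2 -3; 0 0 1]
T5·…·T1 = [1 -1/2 -4; 1 1/2 -3; 0 0 1]
T6·…·T1 = [1 -1/2 -3; 1 1/2 1; 0 0 1]
det M = 1; M⁻¹ = [1/2 1/2 1; -1 1 -4; 0 0 1]
M⁻¹ · (-13/6, 13/6)ᵀ = (1, 1/3)ᵀ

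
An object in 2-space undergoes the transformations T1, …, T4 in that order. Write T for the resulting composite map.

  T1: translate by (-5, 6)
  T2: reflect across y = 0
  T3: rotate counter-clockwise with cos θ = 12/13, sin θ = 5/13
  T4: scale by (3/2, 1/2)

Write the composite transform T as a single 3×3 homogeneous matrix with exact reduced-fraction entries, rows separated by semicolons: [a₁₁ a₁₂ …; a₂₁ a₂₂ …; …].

T1 = [1 0 -5; 0 1 6; 0 0 1]
T2·T1 = [1 0 -5; 0 -1 -6; 0 0 1]
T3·…·T1 = [12/13 5/13 -30/13; 5/13 -12/13 -97/13; 0 0 1]
T4·…·T1 = [18/13 15/26 -45/13; 5/26 -6/13 -97/26; 0 0 1]

T = [18/13 15/26 -45/13; 5/26 -6/13 -97/26; 0 0 1]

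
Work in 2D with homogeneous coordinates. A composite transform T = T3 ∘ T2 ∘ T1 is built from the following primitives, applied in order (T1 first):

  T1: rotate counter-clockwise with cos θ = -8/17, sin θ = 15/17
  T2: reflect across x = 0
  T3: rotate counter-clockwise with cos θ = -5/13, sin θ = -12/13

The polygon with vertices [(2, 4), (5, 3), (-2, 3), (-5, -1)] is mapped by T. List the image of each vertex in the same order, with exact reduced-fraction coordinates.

T1 rotate counter-clockwise with cos θ = -8/17, sin θ = 15/17: (2, 4) → (-76/17, -2/17); (5, 3) → (-5, 3); (-2, 3) → (-29/17, -54/17); (-5, -1) → (55/17, -67/17)
T2 reflect across x = 0: (-76/17, -2/17) → (76/17, -2/17); (-5, 3) → (5, 3); (-29/17, -54/17) → (29/17, -54/17); (55/17, -67/17) → (-55/17, -67/17)
T3 rotate counter-clockwise with cos θ = -5/13, sin θ = -12/13: (76/17, -2/17) → (-404/221, -902/221); (5, 3) → (11/13, -75/13); (29/17, -54/17) → (-61/17, -6/17); (-55/17, -67/17) → (-529/221, 995/221)

image vertices: (-404/221, -902/221), (11/13, -75/13), (-61/17, -6/17), (-529/221, 995/221)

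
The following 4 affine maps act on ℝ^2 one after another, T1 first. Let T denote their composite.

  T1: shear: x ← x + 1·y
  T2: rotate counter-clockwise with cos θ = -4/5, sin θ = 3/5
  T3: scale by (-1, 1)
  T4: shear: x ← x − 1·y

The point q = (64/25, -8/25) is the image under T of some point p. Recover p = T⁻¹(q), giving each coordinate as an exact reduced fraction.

T1 = [1 1 0; 0 1 0; 0 0 1]
T2·T1 = [-4/5 -7/5 0; 3/5 -1/5 0; 0 0 1]
T3·…·T1 = [4/5 7/5 0; 3/5 -1/5 0; 0 0 1]
T4·…·T1 = [1/5 8/5 0; 3/5 -1/5 0; 0 0 1]
det M = -1; M⁻¹ = [1/5 8/5 0; 3/5 -1/5 0; 0 0 1]
M⁻¹ · (64/25, -8/25)ᵀ = (0, 8/5)ᵀ

p = (0, 8/5)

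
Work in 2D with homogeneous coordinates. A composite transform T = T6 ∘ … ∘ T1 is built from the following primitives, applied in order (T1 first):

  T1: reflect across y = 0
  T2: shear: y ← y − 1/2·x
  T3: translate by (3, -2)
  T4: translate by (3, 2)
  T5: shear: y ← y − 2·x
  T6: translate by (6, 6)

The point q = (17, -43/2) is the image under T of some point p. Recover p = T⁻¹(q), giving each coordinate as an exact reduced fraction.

T1 = [1 0 0; 0 -1 0; 0 0 1]
T2·T1 = [1 0 0; -1/2 -1 0; 0 0 1]
T3·…·T1 = [1 0 3; -1/2 -1 -2; 0 0 1]
T4·…·T1 = [1 0 6; -1/2 -1 0; 0 0 1]
T5·…·T1 = [1 0 6; -5/2 -1 -12; 0 0 1]
T6·…·T1 = [1 0 12; -5/2 -1 -6; 0 0 1]
det M = -1; M⁻¹ = [1 0 -12; -5/2 -1 24; 0 0 1]
M⁻¹ · (17, -43/2)ᵀ = (5, 3)ᵀ

p = (5, 3)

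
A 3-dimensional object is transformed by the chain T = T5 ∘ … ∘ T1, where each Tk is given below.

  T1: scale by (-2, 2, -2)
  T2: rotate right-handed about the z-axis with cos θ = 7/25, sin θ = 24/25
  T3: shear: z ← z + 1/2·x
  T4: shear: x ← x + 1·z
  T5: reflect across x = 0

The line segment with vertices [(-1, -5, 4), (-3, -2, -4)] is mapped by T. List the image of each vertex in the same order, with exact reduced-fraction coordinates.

T1 scale by (-2, 2, -2): (-1, -5, 4) → (2, -10, -8); (-3, -2, -4) → (6, -4, 8)
T2 rotate right-handed about the z-axis with cos θ = 7/25, sin θ = 24/25: (2, -10, -8) → (254/25, -22/25, -8); (6, -4, 8) → (138/25, 116/25, 8)
T3 shear: z ← z + 1/2·x: (254/25, -22/25, -8) → (254/25, -22/25, -73/25); (138/25, 116/25, 8) → (138/25, 116/25, 269/25)
T4 shear: x ← x + 1·z: (254/25, -22/25, -73/25) → (181/25, -22/25, -73/25); (138/25, 116/25, 269/25) → (407/25, 116/25, 269/25)
T5 reflect across x = 0: (181/25, -22/25, -73/25) → (-181/25, -22/25, -73/25); (407/25, 116/25, 269/25) → (-407/25, 116/25, 269/25)

image vertices: (-181/25, -22/25, -73/25), (-407/25, 116/25, 269/25)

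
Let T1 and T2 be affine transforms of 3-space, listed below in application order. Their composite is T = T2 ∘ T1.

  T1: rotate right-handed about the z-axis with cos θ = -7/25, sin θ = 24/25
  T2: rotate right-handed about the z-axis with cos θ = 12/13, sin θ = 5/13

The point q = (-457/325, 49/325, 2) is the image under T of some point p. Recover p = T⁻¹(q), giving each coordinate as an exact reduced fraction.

T1 = [-7/25 -24/25 0 0; 24/25 -7/25 0 0; 0 0 1 0; 0 0 0 1]
T2·T1 = [-204/325 -253/325 0 0; 253/325 -204/325 0 0; 0 0 1 0; 0 0 0 1]
det M = 1; M⁻¹ = [-204/325 253/325 0 0; -253/325 -204/325 0 0; 0 0 1 0; 0 0 0 1]
M⁻¹ · (-457/325, 49/325, 2)ᵀ = (1, 1, 2)ᵀ

p = (1, 1, 2)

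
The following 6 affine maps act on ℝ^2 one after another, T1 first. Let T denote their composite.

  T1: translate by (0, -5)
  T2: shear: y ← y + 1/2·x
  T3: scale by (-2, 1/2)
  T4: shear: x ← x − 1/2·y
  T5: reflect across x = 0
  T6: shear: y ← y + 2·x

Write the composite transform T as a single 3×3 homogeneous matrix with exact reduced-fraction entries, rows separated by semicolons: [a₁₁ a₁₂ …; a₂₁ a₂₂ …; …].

T1 = [1 0 0; 0 1 -5; 0 0 1]
T2·T1 = [1 0 0; 1/2 1 -5; 0 0 1]
T3·…·T1 = [-2 0 0; 1/4 1/2 -5/2; 0 0 1]
T4·…·T1 = [-17/8 -1/4 5/4; 1/4 1/2 -5/2; 0 0 1]
T5·…·T1 = [17/8 1/4 -5/4; 1/4 1/2 -5/2; 0 0 1]
T6·…·T1 = [17/8 1/4 -5/4; 9/2 1 -5; 0 0 1]

T = [17/8 1/4 -5/4; 9/2 1 -5; 0 0 1]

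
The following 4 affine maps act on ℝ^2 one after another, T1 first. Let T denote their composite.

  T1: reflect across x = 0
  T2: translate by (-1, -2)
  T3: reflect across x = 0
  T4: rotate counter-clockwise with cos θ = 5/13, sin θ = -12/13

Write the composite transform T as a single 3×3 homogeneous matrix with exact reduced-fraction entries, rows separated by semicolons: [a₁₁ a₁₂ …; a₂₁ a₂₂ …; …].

T1 = [-1 0 0; 0 1 0; 0 0 1]
T2·T1 = [-1 0 -1; 0 1 -2; 0 0 1]
T3·…·T1 = [1 0 1; 0 1 -2; 0 0 1]
T4·…·T1 = [5/13 12/13 -19/13; -12/13 5/13 -22/13; 0 0 1]

T = [5/13 12/13 -19/13; -12/13 5/13 -22/13; 0 0 1]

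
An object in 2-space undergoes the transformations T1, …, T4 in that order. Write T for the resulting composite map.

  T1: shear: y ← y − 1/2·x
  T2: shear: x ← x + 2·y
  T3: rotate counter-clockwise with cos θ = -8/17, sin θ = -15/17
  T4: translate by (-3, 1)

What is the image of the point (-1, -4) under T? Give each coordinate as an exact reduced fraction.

T1 shear: y ← y − 1/2·x: (-1, -4) → (-1, -7/2)
T2 shear: x ← x + 2·y: (-1, -7/2) → (-8, -7/2)
T3 rotate counter-clockwise with cos θ = -8/17, sin θ = -15/17: (-8, -7/2) → (23/34, 148/17)
T4 translate by (-3, 1): (23/34, 148/17) → (-79/34, 165/17)

T(p) = (-79/34, 165/17)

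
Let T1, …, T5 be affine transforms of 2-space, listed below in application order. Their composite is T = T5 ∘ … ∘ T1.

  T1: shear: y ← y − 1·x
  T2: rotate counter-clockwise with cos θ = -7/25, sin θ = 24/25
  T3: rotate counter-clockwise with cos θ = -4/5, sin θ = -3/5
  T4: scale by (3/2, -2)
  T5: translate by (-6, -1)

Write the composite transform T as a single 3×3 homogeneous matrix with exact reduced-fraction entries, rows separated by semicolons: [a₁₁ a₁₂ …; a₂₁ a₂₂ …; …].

T = [3/10 9/10 -6; 14/5 -8/5 -1; 0 0 1]

T1 = [1 0 0; -1 1 0; 0 0 1]
T2·T1 = [17/25 -24/25 0; 31/25 -7/25 0; 0 0 1]
T3·…·T1 = [1/5 3/5 0; -7/5 4/5 0; 0 0 1]
T4·…·T1 = [3/10 9/10 0; 14/5 -8/5 0; 0 0 1]
T5·…·T1 = [3/10 9/10 -6; 14/5 -8/5 -1; 0 0 1]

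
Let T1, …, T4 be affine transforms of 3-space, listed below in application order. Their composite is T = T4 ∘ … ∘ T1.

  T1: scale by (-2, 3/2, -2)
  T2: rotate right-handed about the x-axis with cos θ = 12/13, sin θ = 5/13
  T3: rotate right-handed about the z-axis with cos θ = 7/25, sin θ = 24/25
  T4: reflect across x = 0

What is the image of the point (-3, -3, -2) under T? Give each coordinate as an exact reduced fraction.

T(p) = (-2322/325, 1354/325, 51/26)

T1 scale by (-2, 3/2, -2): (-3, -3, -2) → (6, -9/2, 4)
T2 rotate right-handed about the x-axis with cos θ = 12/13, sin θ = 5/13: (6, -9/2, 4) → (6, -74/13, 51/26)
T3 rotate right-handed about the z-axis with cos θ = 7/25, sin θ = 24/25: (6, -74/13, 51/26) → (2322/325, 1354/325, 51/26)
T4 reflect across x = 0: (2322/325, 1354/325, 51/26) → (-2322/325, 1354/325, 51/26)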